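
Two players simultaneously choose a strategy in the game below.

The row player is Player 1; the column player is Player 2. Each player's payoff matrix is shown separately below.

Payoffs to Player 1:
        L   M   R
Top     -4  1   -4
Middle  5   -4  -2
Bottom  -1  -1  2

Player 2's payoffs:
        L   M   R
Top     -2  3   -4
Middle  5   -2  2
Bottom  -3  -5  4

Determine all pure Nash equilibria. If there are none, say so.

Player 1 against L: payoffs -4, 5, -1 → best response Middle.
Player 1 against M: payoffs 1, -4, -1 → best response Top.
Player 1 against R: payoffs -4, -2, 2 → best response Bottom.
Player 2 against Top: payoffs -2, 3, -4 → best response M.
Player 2 against Middle: payoffs 5, -2, 2 → best response L.
Player 2 against Bottom: payoffs -3, -5, 4 → best response R.
Mutual best responses: (Top, M); (Middle, L); (Bottom, R).

Pure-strategy Nash equilibria: (Top, M) and (Middle, L) and (Bottom, R)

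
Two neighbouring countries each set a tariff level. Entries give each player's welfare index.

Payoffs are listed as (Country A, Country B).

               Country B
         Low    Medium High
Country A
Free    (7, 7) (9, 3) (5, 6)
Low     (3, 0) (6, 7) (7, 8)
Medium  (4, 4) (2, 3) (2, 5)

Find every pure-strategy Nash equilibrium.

Country A against Low: payoffs 7, 3, 4 → best response Free.
Country A against Medium: payoffs 9, 6, 2 → best response Free.
Country A against High: payoffs 5, 7, 2 → best response Low.
Country B against Free: payoffs 7, 3, 6 → best response Low.
Country B against Low: payoffs 0, 7, 8 → best response High.
Country B against Medium: payoffs 4, 3, 5 → best response High.
Mutual best responses: (Free, Low); (Low, High).

Pure-strategy Nash equilibria: (Free, Low) and (Low, High)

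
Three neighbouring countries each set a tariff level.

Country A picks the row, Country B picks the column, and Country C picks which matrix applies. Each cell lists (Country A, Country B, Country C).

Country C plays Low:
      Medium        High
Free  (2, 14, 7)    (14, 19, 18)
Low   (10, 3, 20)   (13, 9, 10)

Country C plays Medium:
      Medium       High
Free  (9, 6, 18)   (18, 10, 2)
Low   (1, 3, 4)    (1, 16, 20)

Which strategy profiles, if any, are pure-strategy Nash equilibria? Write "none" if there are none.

The unique pure-strategy Nash equilibrium is (Free, High, Low).

Country A against (Medium, Low): payoffs 2, 10 → best response Low.
Country A against (Medium, Medium): payoffs 9, 1 → best response Free.
Country A against (High, Low): payoffs 14, 13 → best response Free.
Country A against (High, Medium): payoffs 18, 1 → best response Free.
Country B against (Free, Low): payoffs 14, 19 → best response High.
Country B against (Free, Medium): payoffs 6, 10 → best response High.
Country B against (Low, Low): payoffs 3, 9 → best response High.
Country B against (Low, Medium): payoffs 3, 16 → best response High.
Country C against (Free, Medium): payoffs 7, 18 → best response Medium.
Country C against (Free, High): payoffs 18, 2 → best response Low.
Country C against (Low, Medium): payoffs 20, 4 → best response Low.
Country C against (Low, High): payoffs 10, 20 → best response Medium.
Mutual best responses: (Free, High, Low).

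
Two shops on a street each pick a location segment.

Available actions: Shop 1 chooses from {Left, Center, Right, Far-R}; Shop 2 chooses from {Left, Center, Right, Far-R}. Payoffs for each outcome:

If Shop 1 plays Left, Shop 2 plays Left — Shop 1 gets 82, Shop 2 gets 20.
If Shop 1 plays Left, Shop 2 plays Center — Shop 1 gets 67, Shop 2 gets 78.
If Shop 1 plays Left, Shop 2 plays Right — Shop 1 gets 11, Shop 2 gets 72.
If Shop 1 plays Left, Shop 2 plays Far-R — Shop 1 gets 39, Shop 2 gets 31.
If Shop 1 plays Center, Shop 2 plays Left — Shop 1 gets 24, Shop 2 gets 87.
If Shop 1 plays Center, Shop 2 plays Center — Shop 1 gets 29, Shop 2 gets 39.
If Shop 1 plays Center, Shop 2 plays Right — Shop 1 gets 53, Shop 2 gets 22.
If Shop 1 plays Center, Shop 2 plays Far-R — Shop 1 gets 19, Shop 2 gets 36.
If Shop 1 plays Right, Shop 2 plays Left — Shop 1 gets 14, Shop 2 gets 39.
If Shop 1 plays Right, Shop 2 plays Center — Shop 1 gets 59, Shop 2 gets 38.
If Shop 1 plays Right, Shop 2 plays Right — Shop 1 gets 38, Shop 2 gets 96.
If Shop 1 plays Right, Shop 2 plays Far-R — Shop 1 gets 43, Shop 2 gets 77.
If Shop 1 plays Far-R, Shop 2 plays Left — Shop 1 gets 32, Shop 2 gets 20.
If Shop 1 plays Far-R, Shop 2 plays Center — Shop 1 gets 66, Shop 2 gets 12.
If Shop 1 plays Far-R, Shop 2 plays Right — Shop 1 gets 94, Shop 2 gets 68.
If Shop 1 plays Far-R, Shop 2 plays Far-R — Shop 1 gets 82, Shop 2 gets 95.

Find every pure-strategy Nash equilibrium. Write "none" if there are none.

(Left, Left): Shop 2 can switch to Center (20 → 78). Not NE.
(Left, Center): Shop 1 gets 67, best alternative 66; Shop 2 gets 78, best alternative 72. No profitable deviation — NE.
(Left, Right): Shop 1 can switch to Center (11 → 53). Not NE.
(Left, Far-R): Shop 1 can switch to Right (39 → 43). Not NE.
(Center, Left): Shop 1 can switch to Left (24 → 82). Not NE.
(Center, Center): Shop 1 can switch to Left (29 → 67). Not NE.
(Center, Right): Shop 1 can switch to Far-R (53 → 94). Not NE.
(Center, Far-R): Shop 1 can switch to Left (19 → 39). Not NE.
(Right, Left): Shop 1 can switch to Left (14 → 82). Not NE.
(Far-R, Far-R): Shop 1 gets 82, best alternative 43; Shop 2 gets 95, best alternative 68. No profitable deviation — NE.
(The remaining 6 profiles each have a profitable deviation by the same check.)

Pure-strategy Nash equilibria: (Left, Center); (Far-R, Far-R)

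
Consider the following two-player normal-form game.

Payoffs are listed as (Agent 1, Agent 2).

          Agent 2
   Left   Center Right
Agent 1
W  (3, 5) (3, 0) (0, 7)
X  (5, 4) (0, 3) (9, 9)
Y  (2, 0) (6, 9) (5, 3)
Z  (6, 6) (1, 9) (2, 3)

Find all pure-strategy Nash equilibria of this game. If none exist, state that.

Agent 1 against Left: payoffs 3, 5, 2, 6 → best response Z.
Agent 1 against Center: payoffs 3, 0, 6, 1 → best response Y.
Agent 1 against Right: payoffs 0, 9, 5, 2 → best response X.
Agent 2 against W: payoffs 5, 0, 7 → best response Right.
Agent 2 against X: payoffs 4, 3, 9 → best response Right.
Agent 2 against Y: payoffs 0, 9, 3 → best response Center.
Agent 2 against Z: payoffs 6, 9, 3 → best response Center.
Mutual best responses: (X, Right); (Y, Center).

(X, Right); (Y, Center)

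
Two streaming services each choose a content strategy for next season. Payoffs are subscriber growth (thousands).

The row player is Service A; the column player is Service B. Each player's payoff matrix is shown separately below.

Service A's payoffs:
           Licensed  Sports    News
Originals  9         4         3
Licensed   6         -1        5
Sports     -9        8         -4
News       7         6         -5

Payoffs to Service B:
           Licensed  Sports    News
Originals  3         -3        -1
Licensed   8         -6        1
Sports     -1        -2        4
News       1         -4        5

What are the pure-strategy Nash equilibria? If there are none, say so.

For each strategy profile, look for a profitable unilateral deviation.
(Originals, Licensed): Service A gets 9, best alternative 7; Service B gets 3, best alternative -1. No profitable deviation — NE.
(Originals, Sports): Service A can switch to Sports (4 → 8). Not NE.
(Originals, News): Service A can switch to Licensed (3 → 5). Not NE.
(Licensed, Licensed): Service A can switch to Originals (6 → 9). Not NE.
(Licensed, Sports): Service A can switch to Originals (-1 → 4). Not NE.
(Licensed, News): Service B can switch to Licensed (1 → 8). Not NE.
(Sports, Licensed): Service A can switch to Originals (-9 → 9). Not NE.
(The remaining 5 profiles each have a profitable deviation by the same check.)

(Originals, Licensed)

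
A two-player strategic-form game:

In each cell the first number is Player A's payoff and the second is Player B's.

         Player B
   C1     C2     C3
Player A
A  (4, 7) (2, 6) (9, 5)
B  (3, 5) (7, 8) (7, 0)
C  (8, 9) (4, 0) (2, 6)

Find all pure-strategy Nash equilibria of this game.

For each player, find the best response to each opponent profile; mutual best responses are the pure NE.
Player A against C1: payoffs 4, 3, 8 → best response C.
Player A against C2: payoffs 2, 7, 4 → best response B.
Player A against C3: payoffs 9, 7, 2 → best response A.
Player B against A: payoffs 7, 6, 5 → best response C1.
Player B against B: payoffs 5, 8, 0 → best response C2.
Player B against C: payoffs 9, 0, 6 → best response C1.
Mutual best responses: (B, C2); (C, C1).

The pure Nash equilibria are (B, C2), (C, C1).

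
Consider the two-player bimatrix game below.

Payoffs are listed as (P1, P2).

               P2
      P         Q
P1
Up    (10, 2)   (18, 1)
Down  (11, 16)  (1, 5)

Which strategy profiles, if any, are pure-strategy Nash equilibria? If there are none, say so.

Pure NE: (Down, P)

For each strategy profile, look for a profitable unilateral deviation.
(Up, P): P1 can switch to Down (10 → 11). Not NE.
(Up, Q): P2 can switch to P (1 → 2). Not NE.
(Down, P): P1 gets 11, best alternative 10; P2 gets 16, best alternative 5. No profitable deviation — NE.
(Down, Q): P1 can switch to Up (1 → 18). Not NE.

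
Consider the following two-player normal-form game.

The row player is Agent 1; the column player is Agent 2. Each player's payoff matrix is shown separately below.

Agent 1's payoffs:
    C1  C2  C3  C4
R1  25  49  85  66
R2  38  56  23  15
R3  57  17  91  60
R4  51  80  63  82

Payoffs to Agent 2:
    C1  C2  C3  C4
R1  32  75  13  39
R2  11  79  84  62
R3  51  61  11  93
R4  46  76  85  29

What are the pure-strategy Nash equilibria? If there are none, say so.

This game has no pure Nash equilibrium.

(R1, C1): Agent 1 can switch to R2 (25 → 38). Not NE.
(R1, C2): Agent 1 can switch to R2 (49 → 56). Not NE.
(R1, C3): Agent 1 can switch to R3 (85 → 91). Not NE.
(R1, C4): Agent 1 can switch to R4 (66 → 82). Not NE.
(R2, C1): Agent 1 can switch to R3 (38 → 57). Not NE.
(R2, C2): Agent 1 can switch to R4 (56 → 80). Not NE.
(R2, C3): Agent 1 can switch to R1 (23 → 85). Not NE.
(R2, C4): Agent 1 can switch to R1 (15 → 66). Not NE.
(The remaining 8 profiles each have a profitable deviation by the same check.)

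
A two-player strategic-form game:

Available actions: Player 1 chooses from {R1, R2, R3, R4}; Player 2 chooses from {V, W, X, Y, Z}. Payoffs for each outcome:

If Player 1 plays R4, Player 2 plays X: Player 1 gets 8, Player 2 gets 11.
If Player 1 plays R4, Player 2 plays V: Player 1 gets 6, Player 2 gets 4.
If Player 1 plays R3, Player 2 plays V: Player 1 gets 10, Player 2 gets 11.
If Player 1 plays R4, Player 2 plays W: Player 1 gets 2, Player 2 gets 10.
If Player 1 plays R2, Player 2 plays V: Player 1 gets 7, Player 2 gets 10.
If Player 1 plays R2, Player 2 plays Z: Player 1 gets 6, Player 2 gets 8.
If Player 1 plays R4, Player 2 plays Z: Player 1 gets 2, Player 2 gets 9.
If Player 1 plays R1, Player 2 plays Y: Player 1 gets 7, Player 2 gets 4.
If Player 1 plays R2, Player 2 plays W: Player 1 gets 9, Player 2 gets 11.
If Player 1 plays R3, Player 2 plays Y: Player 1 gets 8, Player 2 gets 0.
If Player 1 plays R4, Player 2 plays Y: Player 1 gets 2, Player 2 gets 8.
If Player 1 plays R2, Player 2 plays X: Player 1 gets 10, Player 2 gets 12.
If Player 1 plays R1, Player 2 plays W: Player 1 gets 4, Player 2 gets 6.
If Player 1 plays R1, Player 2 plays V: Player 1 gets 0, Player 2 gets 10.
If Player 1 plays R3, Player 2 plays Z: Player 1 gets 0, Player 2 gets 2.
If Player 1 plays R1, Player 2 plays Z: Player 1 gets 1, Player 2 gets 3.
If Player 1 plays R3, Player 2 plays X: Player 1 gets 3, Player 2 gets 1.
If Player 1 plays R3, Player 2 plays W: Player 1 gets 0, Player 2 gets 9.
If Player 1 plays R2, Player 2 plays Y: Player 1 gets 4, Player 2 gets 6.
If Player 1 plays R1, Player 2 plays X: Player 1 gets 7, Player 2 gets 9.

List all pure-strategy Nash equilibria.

Pure-strategy Nash equilibria: (R2, X); (R3, V)

(R1, V): Player 1 can switch to R2 (0 → 7). Not NE.
(R1, W): Player 1 can switch to R2 (4 → 9). Not NE.
(R1, X): Player 1 can switch to R2 (7 → 10). Not NE.
(R1, Y): Player 1 can switch to R3 (7 → 8). Not NE.
(R1, Z): Player 1 can switch to R2 (1 → 6). Not NE.
(R2, V): Player 1 can switch to R3 (7 → 10). Not NE.
(R2, W): Player 2 can switch to X (11 → 12). Not NE.
(R2, X): Player 1 gets 10, best alternative 8; Player 2 gets 12, best alternative 11. No profitable deviation — NE.
(R2, Y): Player 1 can switch to R1 (4 → 7). Not NE.
(R2, Z): Player 2 can switch to V (8 → 10). Not NE.
(R3, V): Player 1 gets 10, best alternative 7; Player 2 gets 11, best alternative 9. No profitable deviation — NE.
(R3, W): Player 1 can switch to R1 (0 → 4). Not NE.
(The remaining 8 profiles each have a profitable deviation by the same check.)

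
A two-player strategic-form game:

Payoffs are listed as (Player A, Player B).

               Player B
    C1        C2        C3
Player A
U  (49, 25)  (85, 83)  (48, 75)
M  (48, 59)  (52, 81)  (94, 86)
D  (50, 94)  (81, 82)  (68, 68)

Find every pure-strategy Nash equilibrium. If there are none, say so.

For each strategy profile, look for a profitable unilateral deviation.
(U, C1): Player A can switch to D (49 → 50). Not NE.
(U, C2): Player A gets 85, best alternative 81; Player B gets 83, best alternative 75. No profitable deviation — NE.
(U, C3): Player A can switch to M (48 → 94). Not NE.
(M, C1): Player A can switch to U (48 → 49). Not NE.
(M, C2): Player A can switch to U (52 → 85). Not NE.
(M, C3): Player A gets 94, best alternative 68; Player B gets 86, best alternative 81. No profitable deviation — NE.
(D, C1): Player A gets 50, best alternative 49; Player B gets 94, best alternative 82. No profitable deviation — NE.
(D, C2): Player A can switch to U (81 → 85). Not NE.
(D, C3): Player A can switch to M (68 → 94). Not NE.

Pure-strategy Nash equilibria: (U, C2) and (M, C3) and (D, C1)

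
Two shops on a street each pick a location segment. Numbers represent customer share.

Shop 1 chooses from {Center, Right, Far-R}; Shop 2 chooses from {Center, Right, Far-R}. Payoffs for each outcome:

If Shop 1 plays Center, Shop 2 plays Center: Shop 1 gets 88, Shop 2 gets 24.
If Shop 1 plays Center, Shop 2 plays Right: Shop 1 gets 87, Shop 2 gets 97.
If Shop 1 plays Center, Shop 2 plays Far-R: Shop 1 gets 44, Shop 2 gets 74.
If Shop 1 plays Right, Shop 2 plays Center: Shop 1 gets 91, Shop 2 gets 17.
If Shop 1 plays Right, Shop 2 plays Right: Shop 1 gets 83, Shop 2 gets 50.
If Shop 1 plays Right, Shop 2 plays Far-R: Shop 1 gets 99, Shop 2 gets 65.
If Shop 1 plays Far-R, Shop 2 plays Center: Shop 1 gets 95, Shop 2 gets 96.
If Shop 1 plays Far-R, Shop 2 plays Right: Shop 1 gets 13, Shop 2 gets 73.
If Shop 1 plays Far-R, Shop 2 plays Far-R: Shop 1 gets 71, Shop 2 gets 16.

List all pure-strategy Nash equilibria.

Shop 1 against Center: payoffs 88, 91, 95 → best response Far-R.
Shop 1 against Right: payoffs 87, 83, 13 → best response Center.
Shop 1 against Far-R: payoffs 44, 99, 71 → best response Right.
Shop 2 against Center: payoffs 24, 97, 74 → best response Right.
Shop 2 against Right: payoffs 17, 50, 65 → best response Far-R.
Shop 2 against Far-R: payoffs 96, 73, 16 → best response Center.
Mutual best responses: (Center, Right); (Right, Far-R); (Far-R, Center).

Pure-strategy Nash equilibria: (Center, Right); (Right, Far-R); (Far-R, Center)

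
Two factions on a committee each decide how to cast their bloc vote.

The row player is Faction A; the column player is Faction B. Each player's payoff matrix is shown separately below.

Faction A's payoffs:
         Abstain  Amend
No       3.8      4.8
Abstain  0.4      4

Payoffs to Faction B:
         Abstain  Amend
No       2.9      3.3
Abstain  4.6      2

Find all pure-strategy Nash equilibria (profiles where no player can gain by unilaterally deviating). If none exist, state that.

The unique pure-strategy Nash equilibrium is (No, Amend).

Mark each player's best response to every combination of opponents' strategies; a profile where every player is best-responding is a pure Nash equilibrium.
Faction A against Abstain: payoffs 3.8, 0.4 → best response No.
Faction A against Amend: payoffs 4.8, 4 → best response No.
Faction B against No: payoffs 2.9, 3.3 → best response Amend.
Faction B against Abstain: payoffs 4.6, 2 → best response Abstain.
Mutual best responses: (No, Amend).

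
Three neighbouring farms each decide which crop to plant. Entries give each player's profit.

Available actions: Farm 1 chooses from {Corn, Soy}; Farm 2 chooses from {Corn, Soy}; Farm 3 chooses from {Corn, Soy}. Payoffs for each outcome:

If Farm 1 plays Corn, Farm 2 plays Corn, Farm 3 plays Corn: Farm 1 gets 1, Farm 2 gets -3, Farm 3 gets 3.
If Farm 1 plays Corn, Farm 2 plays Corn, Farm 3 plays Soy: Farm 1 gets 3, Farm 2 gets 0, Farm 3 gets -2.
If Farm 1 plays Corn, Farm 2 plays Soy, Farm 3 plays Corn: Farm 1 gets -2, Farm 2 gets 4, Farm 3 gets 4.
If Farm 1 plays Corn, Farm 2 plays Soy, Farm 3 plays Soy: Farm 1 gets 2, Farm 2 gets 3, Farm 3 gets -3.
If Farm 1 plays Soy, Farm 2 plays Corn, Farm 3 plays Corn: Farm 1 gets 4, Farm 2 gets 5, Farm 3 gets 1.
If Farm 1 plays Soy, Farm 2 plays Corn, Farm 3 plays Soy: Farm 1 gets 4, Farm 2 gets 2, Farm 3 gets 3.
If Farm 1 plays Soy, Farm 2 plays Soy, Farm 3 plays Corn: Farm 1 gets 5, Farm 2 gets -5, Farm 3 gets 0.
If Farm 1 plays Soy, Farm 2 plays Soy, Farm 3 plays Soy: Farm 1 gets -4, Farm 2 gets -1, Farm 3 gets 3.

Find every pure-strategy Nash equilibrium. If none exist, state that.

For each player, find the best response to each opponent profile; mutual best responses are the pure NE.
Farm 1 against (Corn, Corn): payoffs 1, 4 → best response Soy.
Farm 1 against (Corn, Soy): payoffs 3, 4 → best response Soy.
Farm 1 against (Soy, Corn): payoffs -2, 5 → best response Soy.
Farm 1 against (Soy, Soy): payoffs 2, -4 → best response Corn.
Farm 2 against (Corn, Corn): payoffs -3, 4 → best response Soy.
Farm 2 against (Corn, Soy): payoffs 0, 3 → best response Soy.
Farm 2 against (Soy, Corn): payoffs 5, -5 → best response Corn.
Farm 2 against (Soy, Soy): payoffs 2, -1 → best response Corn.
Farm 3 against (Corn, Corn): payoffs 3, -2 → best response Corn.
Farm 3 against (Corn, Soy): payoffs 4, -3 → best response Corn.
Farm 3 against (Soy, Corn): payoffs 1, 3 → best response Soy.
Farm 3 against (Soy, Soy): payoffs 0, 3 → best response Soy.
Mutual best responses: (Soy, Corn, Soy).

Pure NE: (Soy, Corn, Soy)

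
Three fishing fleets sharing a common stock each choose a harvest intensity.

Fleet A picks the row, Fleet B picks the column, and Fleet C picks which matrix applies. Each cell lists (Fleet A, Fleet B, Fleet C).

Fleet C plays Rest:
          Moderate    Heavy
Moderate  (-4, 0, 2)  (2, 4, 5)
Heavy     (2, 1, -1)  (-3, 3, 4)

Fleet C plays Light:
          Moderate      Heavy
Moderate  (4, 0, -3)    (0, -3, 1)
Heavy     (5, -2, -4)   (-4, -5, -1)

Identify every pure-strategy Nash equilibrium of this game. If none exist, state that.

The unique pure-strategy Nash equilibrium is (Moderate, Heavy, Rest).

For each strategy profile, look for a profitable unilateral deviation.
(Moderate, Moderate, Rest): Fleet A can switch to Heavy (-4 → 2). Not NE.
(Moderate, Moderate, Light): Fleet A can switch to Heavy (4 → 5). Not NE.
(Moderate, Heavy, Rest): Fleet A gets 2, best alternative -3; Fleet B gets 4, best alternative 0; Fleet C gets 5, best alternative 1. No profitable deviation — NE.
(Moderate, Heavy, Light): Fleet B can switch to Moderate (-3 → 0). Not NE.
(Heavy, Moderate, Rest): Fleet B can switch to Heavy (1 → 3). Not NE.
(Heavy, Moderate, Light): Fleet C can switch to Rest (-4 → -1). Not NE.
(Heavy, Heavy, Rest): Fleet A can switch to Moderate (-3 → 2). Not NE.
(Heavy, Heavy, Light): Fleet A can switch to Moderate (-4 → 0). Not NE.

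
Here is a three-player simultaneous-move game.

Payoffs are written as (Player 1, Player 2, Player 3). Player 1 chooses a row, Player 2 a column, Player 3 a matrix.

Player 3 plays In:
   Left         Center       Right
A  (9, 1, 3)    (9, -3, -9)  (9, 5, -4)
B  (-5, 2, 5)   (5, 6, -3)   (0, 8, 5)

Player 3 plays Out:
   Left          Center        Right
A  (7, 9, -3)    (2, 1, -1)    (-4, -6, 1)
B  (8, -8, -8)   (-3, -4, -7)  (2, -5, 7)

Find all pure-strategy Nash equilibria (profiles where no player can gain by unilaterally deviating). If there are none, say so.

none

For each strategy profile, look for a profitable unilateral deviation.
(A, Left, In): Player 2 can switch to Right (1 → 5). Not NE.
(A, Left, Out): Player 1 can switch to B (7 → 8). Not NE.
(A, Center, In): Player 2 can switch to Left (-3 → 1). Not NE.
(A, Center, Out): Player 2 can switch to Left (1 → 9). Not NE.
(A, Right, In): Player 3 can switch to Out (-4 → 1). Not NE.
(A, Right, Out): Player 1 can switch to B (-4 → 2). Not NE.
(B, Left, In): Player 1 can switch to A (-5 → 9). Not NE.
(B, Left, Out): Player 2 can switch to Center (-8 → -4). Not NE.
(B, Center, In): Player 1 can switch to A (5 → 9). Not NE.
(B, Center, Out): Player 1 can switch to A (-3 → 2). Not NE.
(The remaining 2 profiles each have a profitable deviation by the same check.)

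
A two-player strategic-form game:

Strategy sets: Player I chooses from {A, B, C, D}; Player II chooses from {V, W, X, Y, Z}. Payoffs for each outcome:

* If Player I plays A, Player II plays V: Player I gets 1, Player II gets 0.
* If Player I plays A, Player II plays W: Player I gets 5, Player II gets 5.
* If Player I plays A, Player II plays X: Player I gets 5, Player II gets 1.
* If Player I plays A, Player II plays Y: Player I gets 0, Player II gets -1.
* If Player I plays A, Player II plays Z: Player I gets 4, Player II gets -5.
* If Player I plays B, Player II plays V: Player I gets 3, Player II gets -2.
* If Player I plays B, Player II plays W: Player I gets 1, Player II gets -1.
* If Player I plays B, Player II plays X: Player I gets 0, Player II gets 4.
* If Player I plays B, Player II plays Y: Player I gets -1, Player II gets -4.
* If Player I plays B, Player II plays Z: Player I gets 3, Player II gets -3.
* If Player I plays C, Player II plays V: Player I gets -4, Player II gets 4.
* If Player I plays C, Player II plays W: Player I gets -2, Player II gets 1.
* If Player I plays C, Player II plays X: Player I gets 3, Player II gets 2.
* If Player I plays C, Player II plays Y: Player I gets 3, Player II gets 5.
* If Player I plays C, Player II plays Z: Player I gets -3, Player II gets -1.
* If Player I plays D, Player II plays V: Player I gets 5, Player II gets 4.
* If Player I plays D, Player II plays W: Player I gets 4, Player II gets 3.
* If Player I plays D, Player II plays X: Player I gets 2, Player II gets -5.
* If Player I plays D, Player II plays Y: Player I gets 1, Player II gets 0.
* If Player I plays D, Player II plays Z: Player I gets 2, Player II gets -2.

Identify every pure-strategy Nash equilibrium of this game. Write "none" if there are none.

(A, W); (C, Y); (D, V)

For each strategy profile, look for a profitable unilateral deviation.
(A, V): Player I can switch to B (1 → 3). Not NE.
(A, W): Player I gets 5, best alternative 4; Player II gets 5, best alternative 1. No profitable deviation — NE.
(A, X): Player II can switch to W (1 → 5). Not NE.
(A, Y): Player I can switch to C (0 → 3). Not NE.
(A, Z): Player II can switch to V (-5 → 0). Not NE.
(B, V): Player I can switch to D (3 → 5). Not NE.
(B, W): Player I can switch to A (1 → 5). Not NE.
(B, X): Player I can switch to A (0 → 5). Not NE.
(B, Y): Player I can switch to A (-1 → 0). Not NE.
(B, Z): Player I can switch to A (3 → 4). Not NE.
(C, V): Player I can switch to A (-4 → 1). Not NE.
(C, W): Player I can switch to A (-2 → 5). Not NE.
(C, X): Player I can switch to A (3 → 5). Not NE.
(C, Y): Player I gets 3, best alternative 1; Player II gets 5, best alternative 4. No profitable deviation — NE.
(D, V): Player I gets 5, best alternative 3; Player II gets 4, best alternative 3. No profitable deviation — NE.
(The remaining 5 profiles each have a profitable deviation by the same check.)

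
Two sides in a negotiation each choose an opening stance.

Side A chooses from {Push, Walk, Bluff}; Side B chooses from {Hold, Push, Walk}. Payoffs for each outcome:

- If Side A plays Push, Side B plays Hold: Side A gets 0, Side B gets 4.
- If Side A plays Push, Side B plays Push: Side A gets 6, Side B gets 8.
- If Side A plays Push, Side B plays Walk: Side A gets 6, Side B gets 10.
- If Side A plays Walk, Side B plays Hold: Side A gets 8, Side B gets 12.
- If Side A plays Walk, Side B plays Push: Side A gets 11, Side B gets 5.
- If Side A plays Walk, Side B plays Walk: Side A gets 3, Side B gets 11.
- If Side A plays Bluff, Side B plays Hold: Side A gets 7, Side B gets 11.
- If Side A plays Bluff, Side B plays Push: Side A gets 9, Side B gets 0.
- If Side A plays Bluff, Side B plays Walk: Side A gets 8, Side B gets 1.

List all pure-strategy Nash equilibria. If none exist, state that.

Side A against Hold: payoffs 0, 8, 7 → best response Walk.
Side A against Push: payoffs 6, 11, 9 → best response Walk.
Side A against Walk: payoffs 6, 3, 8 → best response Bluff.
Side B against Push: payoffs 4, 8, 10 → best response Walk.
Side B against Walk: payoffs 12, 5, 11 → best response Hold.
Side B against Bluff: payoffs 11, 0, 1 → best response Hold.
Mutual best responses: (Walk, Hold).

The unique pure-strategy Nash equilibrium is (Walk, Hold).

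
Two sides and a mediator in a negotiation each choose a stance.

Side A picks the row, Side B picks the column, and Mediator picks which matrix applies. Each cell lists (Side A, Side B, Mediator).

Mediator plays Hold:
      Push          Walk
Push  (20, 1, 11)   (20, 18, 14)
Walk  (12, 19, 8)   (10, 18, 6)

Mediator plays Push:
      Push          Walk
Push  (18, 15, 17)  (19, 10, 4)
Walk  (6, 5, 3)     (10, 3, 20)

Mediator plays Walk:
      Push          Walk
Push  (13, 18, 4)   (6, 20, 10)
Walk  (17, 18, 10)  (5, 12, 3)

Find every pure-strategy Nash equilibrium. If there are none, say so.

The pure Nash equilibria are (Push, Push, Push) and (Push, Walk, Hold) and (Walk, Push, Walk).

Side A against (Push, Hold): payoffs 20, 12 → best response Push.
Side A against (Push, Push): payoffs 18, 6 → best response Push.
Side A against (Push, Walk): payoffs 13, 17 → best response Walk.
Side A against (Walk, Hold): payoffs 20, 10 → best response Push.
Side A against (Walk, Push): payoffs 19, 10 → best response Push.
Side A against (Walk, Walk): payoffs 6, 5 → best response Push.
Side B against (Push, Hold): payoffs 1, 18 → best response Walk.
Side B against (Push, Push): payoffs 15, 10 → best response Push.
Side B against (Push, Walk): payoffs 18, 20 → best response Walk.
Side B against (Walk, Hold): payoffs 19, 18 → best response Push.
Side B against (Walk, Push): payoffs 5, 3 → best response Push.
Side B against (Walk, Walk): payoffs 18, 12 → best response Push.
Mediator against (Push, Push): payoffs 11, 17, 4 → best response Push.
Mediator against (Push, Walk): payoffs 14, 4, 10 → best response Hold.
Mediator against (Walk, Push): payoffs 8, 3, 10 → best response Walk.
Mediator against (Walk, Walk): payoffs 6, 20, 3 → best response Push.
Mutual best responses: (Push, Push, Push); (Push, Walk, Hold); (Walk, Push, Walk).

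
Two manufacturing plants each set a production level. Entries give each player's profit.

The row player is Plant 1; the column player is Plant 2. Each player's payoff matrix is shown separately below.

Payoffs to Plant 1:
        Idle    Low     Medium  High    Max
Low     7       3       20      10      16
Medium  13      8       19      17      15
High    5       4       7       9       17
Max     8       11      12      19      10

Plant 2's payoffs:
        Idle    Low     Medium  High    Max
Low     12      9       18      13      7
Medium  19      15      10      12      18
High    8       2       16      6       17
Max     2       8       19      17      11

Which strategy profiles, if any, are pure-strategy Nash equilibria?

(Low, Medium), (Medium, Idle), (High, Max)

Plant 1 against Idle: payoffs 7, 13, 5, 8 → best response Medium.
Plant 1 against Low: payoffs 3, 8, 4, 11 → best response Max.
Plant 1 against Medium: payoffs 20, 19, 7, 12 → best response Low.
Plant 1 against High: payoffs 10, 17, 9, 19 → best response Max.
Plant 1 against Max: payoffs 16, 15, 17, 10 → best response High.
Plant 2 against Low: payoffs 12, 9, 18, 13, 7 → best response Medium.
Plant 2 against Medium: payoffs 19, 15, 10, 12, 18 → best response Idle.
Plant 2 against High: payoffs 8, 2, 16, 6, 17 → best response Max.
Plant 2 against Max: payoffs 2, 8, 19, 17, 11 → best response Medium.
Mutual best responses: (Low, Medium); (Medium, Idle); (High, Max).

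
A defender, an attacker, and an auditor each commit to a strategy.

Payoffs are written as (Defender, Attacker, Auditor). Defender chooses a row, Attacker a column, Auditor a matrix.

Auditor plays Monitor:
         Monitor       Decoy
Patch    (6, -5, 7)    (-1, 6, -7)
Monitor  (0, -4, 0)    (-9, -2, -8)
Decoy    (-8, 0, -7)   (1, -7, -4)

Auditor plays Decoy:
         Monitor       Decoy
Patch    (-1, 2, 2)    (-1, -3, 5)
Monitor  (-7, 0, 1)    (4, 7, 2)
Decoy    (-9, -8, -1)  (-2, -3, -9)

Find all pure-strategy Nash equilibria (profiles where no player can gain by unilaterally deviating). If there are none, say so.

(Patch, Monitor, Monitor): Attacker can switch to Decoy (-5 → 6). Not NE.
(Patch, Monitor, Decoy): Auditor can switch to Monitor (2 → 7). Not NE.
(Patch, Decoy, Monitor): Defender can switch to Decoy (-1 → 1). Not NE.
(Patch, Decoy, Decoy): Defender can switch to Monitor (-1 → 4). Not NE.
(Monitor, Monitor, Monitor): Defender can switch to Patch (0 → 6). Not NE.
(Monitor, Monitor, Decoy): Defender can switch to Patch (-7 → -1). Not NE.
(Monitor, Decoy, Monitor): Defender can switch to Patch (-9 → -1). Not NE.
(Monitor, Decoy, Decoy): Defender gets 4, best alternative -1; Attacker gets 7, best alternative 0; Auditor gets 2, best alternative -8. No profitable deviation — NE.
(Decoy, Monitor, Monitor): Defender can switch to Patch (-8 → 6). Not NE.
(Decoy, Monitor, Decoy): Defender can switch to Patch (-9 → -1). Not NE.
(Decoy, Decoy, Monitor): Attacker can switch to Monitor (-7 → 0). Not NE.
(Decoy, Decoy, Decoy): Defender can switch to Patch (-2 → -1). Not NE.

Pure NE: (Monitor, Decoy, Decoy)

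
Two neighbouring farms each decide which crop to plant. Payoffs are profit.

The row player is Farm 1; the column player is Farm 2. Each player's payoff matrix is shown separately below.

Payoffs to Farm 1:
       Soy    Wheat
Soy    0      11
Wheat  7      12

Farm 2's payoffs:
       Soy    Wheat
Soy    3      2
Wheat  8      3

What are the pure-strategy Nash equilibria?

Pure NE: (Wheat, Soy)

(Soy, Soy): Farm 1 can switch to Wheat (0 → 7). Not NE.
(Soy, Wheat): Farm 1 can switch to Wheat (11 → 12). Not NE.
(Wheat, Soy): Farm 1 gets 7, best alternative 0; Farm 2 gets 8, best alternative 3. No profitable deviation — NE.
(Wheat, Wheat): Farm 2 can switch to Soy (3 → 8). Not NE.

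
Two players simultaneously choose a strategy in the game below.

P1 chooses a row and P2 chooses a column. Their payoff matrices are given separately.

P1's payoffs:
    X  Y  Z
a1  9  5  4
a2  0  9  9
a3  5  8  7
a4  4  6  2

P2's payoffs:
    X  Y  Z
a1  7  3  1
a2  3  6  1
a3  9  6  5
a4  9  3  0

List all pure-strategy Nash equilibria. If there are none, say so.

(a1, X): P1 gets 9, best alternative 5; P2 gets 7, best alternative 3. No profitable deviation — NE.
(a1, Y): P1 can switch to a2 (5 → 9). Not NE.
(a1, Z): P1 can switch to a2 (4 → 9). Not NE.
(a2, X): P1 can switch to a1 (0 → 9). Not NE.
(a2, Y): P1 gets 9, best alternative 8; P2 gets 6, best alternative 3. No profitable deviation — NE.
(a2, Z): P2 can switch to X (1 → 3). Not NE.
(a3, X): P1 can switch to a1 (5 → 9). Not NE.
(a3, Y): P1 can switch to a2 (8 → 9). Not NE.
(a3, Z): P1 can switch to a2 (7 → 9). Not NE.
(a4, X): P1 can switch to a1 (4 → 9). Not NE.
(a4, Y): P1 can switch to a2 (6 → 9). Not NE.
(a4, Z): P1 can switch to a1 (2 → 4). Not NE.

Pure-strategy Nash equilibria: (a1, X) and (a2, Y)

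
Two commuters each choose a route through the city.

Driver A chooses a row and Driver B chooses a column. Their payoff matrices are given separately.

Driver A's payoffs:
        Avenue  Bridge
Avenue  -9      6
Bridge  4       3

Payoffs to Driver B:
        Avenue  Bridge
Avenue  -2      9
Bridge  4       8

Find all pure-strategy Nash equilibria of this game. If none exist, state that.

(Avenue, Bridge)

(Avenue, Avenue): Driver A can switch to Bridge (-9 → 4). Not NE.
(Avenue, Bridge): Driver A gets 6, best alternative 3; Driver B gets 9, best alternative -2. No profitable deviation — NE.
(Bridge, Avenue): Driver B can switch to Bridge (4 → 8). Not NE.
(Bridge, Bridge): Driver A can switch to Avenue (3 → 6). Not NE.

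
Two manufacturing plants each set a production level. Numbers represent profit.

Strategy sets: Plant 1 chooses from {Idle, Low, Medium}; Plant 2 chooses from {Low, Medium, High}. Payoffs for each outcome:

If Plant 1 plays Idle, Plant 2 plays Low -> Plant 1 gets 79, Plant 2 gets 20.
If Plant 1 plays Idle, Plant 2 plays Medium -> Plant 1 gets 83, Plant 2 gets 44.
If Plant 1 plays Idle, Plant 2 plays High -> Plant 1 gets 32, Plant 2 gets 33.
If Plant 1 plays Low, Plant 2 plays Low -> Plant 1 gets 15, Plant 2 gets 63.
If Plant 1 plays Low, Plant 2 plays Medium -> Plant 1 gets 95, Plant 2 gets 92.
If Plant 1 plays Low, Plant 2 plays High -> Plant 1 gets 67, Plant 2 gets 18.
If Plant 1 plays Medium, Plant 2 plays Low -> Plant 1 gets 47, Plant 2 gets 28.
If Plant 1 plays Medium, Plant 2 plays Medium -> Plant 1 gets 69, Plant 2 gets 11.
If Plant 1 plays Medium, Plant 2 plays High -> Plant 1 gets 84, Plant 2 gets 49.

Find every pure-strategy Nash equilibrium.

The pure Nash equilibria are (Low, Medium) and (Medium, High).

(Idle, Low): Plant 2 can switch to Medium (20 → 44). Not NE.
(Idle, Medium): Plant 1 can switch to Low (83 → 95). Not NE.
(Idle, High): Plant 1 can switch to Low (32 → 67). Not NE.
(Low, Low): Plant 1 can switch to Idle (15 → 79). Not NE.
(Low, Medium): Plant 1 gets 95, best alternative 83; Plant 2 gets 92, best alternative 63. No profitable deviation — NE.
(Low, High): Plant 1 can switch to Medium (67 → 84). Not NE.
(Medium, Low): Plant 1 can switch to Idle (47 → 79). Not NE.
(Medium, Medium): Plant 1 can switch to Idle (69 → 83). Not NE.
(Medium, High): Plant 1 gets 84, best alternative 67; Plant 2 gets 49, best alternative 28. No profitable deviation — NE.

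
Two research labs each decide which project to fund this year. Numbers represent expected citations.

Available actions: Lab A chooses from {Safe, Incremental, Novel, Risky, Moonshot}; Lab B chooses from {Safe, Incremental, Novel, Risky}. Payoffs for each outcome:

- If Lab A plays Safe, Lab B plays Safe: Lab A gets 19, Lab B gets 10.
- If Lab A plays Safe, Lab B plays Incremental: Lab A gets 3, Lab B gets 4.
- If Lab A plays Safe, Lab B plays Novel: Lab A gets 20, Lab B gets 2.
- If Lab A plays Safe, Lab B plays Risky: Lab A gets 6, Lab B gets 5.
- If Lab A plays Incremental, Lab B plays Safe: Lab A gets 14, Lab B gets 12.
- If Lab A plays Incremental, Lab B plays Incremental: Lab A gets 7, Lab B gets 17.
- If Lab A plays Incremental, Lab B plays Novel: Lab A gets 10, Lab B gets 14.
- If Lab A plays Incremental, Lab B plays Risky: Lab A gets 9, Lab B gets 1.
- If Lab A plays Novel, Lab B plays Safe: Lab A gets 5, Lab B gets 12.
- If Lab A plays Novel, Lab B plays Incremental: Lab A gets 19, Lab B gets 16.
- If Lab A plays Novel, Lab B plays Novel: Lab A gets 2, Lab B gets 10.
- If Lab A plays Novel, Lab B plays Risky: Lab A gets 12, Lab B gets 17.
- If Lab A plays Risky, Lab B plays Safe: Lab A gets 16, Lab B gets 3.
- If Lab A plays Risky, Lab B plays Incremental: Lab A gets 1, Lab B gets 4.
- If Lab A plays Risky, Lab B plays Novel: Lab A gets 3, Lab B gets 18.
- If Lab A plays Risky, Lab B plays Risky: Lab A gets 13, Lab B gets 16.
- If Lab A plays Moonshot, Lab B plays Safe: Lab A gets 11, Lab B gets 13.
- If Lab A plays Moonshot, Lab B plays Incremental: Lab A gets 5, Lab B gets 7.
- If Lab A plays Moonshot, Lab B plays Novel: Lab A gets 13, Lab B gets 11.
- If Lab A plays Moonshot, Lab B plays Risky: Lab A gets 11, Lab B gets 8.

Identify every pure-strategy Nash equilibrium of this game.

(Safe, Safe)

For each player, find the best response to each opponent profile; mutual best responses are the pure NE.
Lab A against Safe: payoffs 19, 14, 5, 16, 11 → best response Safe.
Lab A against Incremental: payoffs 3, 7, 19, 1, 5 → best response Novel.
Lab A against Novel: payoffs 20, 10, 2, 3, 13 → best response Safe.
Lab A against Risky: payoffs 6, 9, 12, 13, 11 → best response Risky.
Lab B against Safe: payoffs 10, 4, 2, 5 → best response Safe.
Lab B against Incremental: payoffs 12, 17, 14, 1 → best response Incremental.
Lab B against Novel: payoffs 12, 16, 10, 17 → best response Risky.
Lab B against Risky: payoffs 3, 4, 18, 16 → best response Novel.
Lab B against Moonshot: payoffs 13, 7, 11, 8 → best response Safe.
Mutual best responses: (Safe, Safe).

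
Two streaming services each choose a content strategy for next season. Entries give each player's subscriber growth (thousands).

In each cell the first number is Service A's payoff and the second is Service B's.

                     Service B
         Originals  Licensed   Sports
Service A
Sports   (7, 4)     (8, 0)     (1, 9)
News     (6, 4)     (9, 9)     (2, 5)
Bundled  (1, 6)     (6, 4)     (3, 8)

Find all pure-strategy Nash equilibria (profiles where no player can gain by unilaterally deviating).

(News, Licensed) and (Bundled, Sports)

For each player, find the best response to each opponent profile; mutual best responses are the pure NE.
Service A against Originals: payoffs 7, 6, 1 → best response Sports.
Service A against Licensed: payoffs 8, 9, 6 → best response News.
Service A against Sports: payoffs 1, 2, 3 → best response Bundled.
Service B against Sports: payoffs 4, 0, 9 → best response Sports.
Service B against News: payoffs 4, 9, 5 → best response Licensed.
Service B against Bundled: payoffs 6, 4, 8 → best response Sports.
Mutual best responses: (News, Licensed); (Bundled, Sports).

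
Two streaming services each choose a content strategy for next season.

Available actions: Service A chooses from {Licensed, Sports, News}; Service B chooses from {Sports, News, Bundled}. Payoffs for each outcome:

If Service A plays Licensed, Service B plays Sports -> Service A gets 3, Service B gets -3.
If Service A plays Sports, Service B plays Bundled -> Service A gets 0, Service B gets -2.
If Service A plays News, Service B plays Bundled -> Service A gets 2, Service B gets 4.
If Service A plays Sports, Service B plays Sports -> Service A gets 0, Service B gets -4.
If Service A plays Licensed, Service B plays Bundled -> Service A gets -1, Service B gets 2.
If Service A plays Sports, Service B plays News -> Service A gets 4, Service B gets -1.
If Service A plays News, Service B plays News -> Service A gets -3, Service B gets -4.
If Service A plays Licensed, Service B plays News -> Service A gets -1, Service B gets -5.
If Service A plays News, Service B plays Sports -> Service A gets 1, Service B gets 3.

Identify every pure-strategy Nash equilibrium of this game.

(Sports, News) and (News, Bundled)

Service A against Sports: payoffs 3, 0, 1 → best response Licensed.
Service A against News: payoffs -1, 4, -3 → best response Sports.
Service A against Bundled: payoffs -1, 0, 2 → best response News.
Service B against Licensed: payoffs -3, -5, 2 → best response Bundled.
Service B against Sports: payoffs -4, -1, -2 → best response News.
Service B against News: payoffs 3, -4, 4 → best response Bundled.
Mutual best responses: (Sports, News); (News, Bundled).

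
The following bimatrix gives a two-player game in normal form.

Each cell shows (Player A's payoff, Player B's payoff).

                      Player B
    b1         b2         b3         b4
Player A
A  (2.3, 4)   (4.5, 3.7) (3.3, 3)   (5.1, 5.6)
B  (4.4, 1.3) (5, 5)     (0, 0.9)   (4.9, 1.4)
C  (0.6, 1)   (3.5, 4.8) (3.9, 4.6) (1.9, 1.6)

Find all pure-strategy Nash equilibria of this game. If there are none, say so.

(A, b4), (B, b2)

Player A against b1: payoffs 2.3, 4.4, 0.6 → best response B.
Player A against b2: payoffs 4.5, 5, 3.5 → best response B.
Player A against b3: payoffs 3.3, 0, 3.9 → best response C.
Player A against b4: payoffs 5.1, 4.9, 1.9 → best response A.
Player B against A: payoffs 4, 3.7, 3, 5.6 → best response b4.
Player B against B: payoffs 1.3, 5, 0.9, 1.4 → best response b2.
Player B against C: payoffs 1, 4.8, 4.6, 1.6 → best response b2.
Mutual best responses: (A, b4); (B, b2).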